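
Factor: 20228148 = 2^2*3^2*211^1*2663^1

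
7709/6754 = 1 + 955/6754 = 1.14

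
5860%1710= 730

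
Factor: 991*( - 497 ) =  - 492527 = - 7^1 * 71^1 *991^1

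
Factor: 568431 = 3^3* 37^1*569^1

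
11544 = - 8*(-1443 )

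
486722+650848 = 1137570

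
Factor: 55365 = 3^1 * 5^1*3691^1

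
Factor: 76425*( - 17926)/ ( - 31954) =3^1*5^2*13^( - 1) * 1019^1 *1229^( - 1)*8963^1 = 684997275/15977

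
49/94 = 49/94 = 0.52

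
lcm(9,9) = 9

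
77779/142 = 547+105/142  =  547.74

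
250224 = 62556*4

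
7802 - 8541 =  - 739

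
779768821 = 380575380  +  399193441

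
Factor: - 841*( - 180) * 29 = 4390020= 2^2* 3^2*5^1 * 29^3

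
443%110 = 3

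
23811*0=0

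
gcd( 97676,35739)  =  1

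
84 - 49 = 35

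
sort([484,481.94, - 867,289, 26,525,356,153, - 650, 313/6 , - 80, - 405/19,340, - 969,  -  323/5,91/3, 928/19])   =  [ - 969, - 867, - 650,  -  80, - 323/5 , - 405/19,26,91/3, 928/19,  313/6, 153 , 289,340, 356,481.94, 484,525] 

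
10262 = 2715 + 7547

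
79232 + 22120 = 101352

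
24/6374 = 12/3187  =  0.00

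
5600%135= 65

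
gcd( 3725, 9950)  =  25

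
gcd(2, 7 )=1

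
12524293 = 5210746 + 7313547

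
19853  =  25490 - 5637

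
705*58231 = 41052855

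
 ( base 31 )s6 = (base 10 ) 874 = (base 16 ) 36A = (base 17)307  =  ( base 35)oy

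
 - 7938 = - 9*882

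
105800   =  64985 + 40815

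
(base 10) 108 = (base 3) 11000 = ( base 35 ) 33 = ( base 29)3L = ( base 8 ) 154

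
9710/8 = 4855/4 = 1213.75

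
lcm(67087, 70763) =5165699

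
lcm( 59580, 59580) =59580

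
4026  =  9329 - 5303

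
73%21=10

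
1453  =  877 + 576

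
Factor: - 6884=-2^2*1721^1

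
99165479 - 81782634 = 17382845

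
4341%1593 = 1155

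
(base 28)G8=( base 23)JJ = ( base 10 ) 456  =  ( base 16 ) 1c8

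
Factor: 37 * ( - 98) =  - 2^1*7^2*37^1 = -3626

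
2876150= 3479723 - 603573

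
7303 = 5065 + 2238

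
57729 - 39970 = 17759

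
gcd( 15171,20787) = 39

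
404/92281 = 404/92281 = 0.00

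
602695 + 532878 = 1135573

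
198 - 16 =182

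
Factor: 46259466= 2^1*3^1*11^1*29^1 * 24169^1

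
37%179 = 37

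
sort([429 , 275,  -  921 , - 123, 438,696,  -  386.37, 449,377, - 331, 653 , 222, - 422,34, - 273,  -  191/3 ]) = [ - 921,  -  422 , - 386.37 ,-331,  -  273, - 123,  -  191/3,34 , 222, 275,377 , 429,  438 , 449, 653,696 ]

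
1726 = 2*863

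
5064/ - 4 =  - 1266/1 = - 1266.00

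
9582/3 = 3194 = 3194.00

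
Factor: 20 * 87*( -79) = -2^2*3^1 * 5^1*29^1*79^1 =- 137460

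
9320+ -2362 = 6958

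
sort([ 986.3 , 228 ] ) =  [ 228,986.3 ]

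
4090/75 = 54+8/15 = 54.53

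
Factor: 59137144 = 2^3*11^1*467^1*1439^1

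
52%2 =0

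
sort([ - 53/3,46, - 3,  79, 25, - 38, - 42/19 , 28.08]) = [ - 38,-53/3, - 3, - 42/19, 25,  28.08,46,79]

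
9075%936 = 651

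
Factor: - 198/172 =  - 99/86 = -  2^(  -  1 )*3^2*11^1*43^( - 1)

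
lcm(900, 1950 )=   11700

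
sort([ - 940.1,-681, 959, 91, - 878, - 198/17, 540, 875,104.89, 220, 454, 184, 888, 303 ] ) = [ - 940.1, - 878,-681, - 198/17 , 91, 104.89, 184, 220, 303, 454,540, 875, 888, 959 ]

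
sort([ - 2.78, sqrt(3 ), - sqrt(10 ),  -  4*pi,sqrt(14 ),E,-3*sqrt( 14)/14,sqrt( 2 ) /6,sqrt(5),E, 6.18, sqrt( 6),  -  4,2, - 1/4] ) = [ - 4*pi, - 4  , - sqrt(10 ), - 2.78, - 3* sqrt( 14 ) /14, - 1/4, sqrt(2) /6, sqrt( 3 ),2, sqrt( 5 ),sqrt(6),E,E,sqrt(14 ),6.18]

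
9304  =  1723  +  7581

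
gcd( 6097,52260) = 871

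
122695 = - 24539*( - 5)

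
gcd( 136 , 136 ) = 136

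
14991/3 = 4997 = 4997.00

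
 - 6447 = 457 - 6904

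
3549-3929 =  - 380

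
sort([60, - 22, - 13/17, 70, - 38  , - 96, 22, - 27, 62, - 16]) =[ - 96 , - 38, - 27, - 22,  -  16, - 13/17, 22, 60, 62, 70 ] 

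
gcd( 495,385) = 55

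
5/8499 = 5/8499 = 0.00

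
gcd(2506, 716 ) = 358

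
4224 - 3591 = 633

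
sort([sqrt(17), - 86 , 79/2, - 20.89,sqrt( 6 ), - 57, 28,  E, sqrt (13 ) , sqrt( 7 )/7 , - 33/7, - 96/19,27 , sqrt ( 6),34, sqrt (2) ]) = [ - 86, - 57, - 20.89 ,-96/19 ,-33/7, sqrt (7)/7, sqrt(2),sqrt (6),sqrt( 6 ), E, sqrt ( 13 ),sqrt (17 ), 27, 28 , 34,79/2]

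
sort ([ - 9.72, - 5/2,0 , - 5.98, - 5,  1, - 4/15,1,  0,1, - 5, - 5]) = [-9.72, - 5.98, - 5, - 5, - 5, - 5/2,  -  4/15,0, 0,1,1,1]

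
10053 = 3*3351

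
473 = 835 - 362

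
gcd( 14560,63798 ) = 14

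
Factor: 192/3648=19^( - 1) = 1/19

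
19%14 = 5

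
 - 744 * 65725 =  - 48899400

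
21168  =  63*336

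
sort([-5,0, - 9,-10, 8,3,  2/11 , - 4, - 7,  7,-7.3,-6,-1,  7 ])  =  [ - 10,-9, - 7.3,-7 ,  -  6,-5,-4, - 1, 0, 2/11, 3,7 , 7,  8 ]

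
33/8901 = 11/2967 = 0.00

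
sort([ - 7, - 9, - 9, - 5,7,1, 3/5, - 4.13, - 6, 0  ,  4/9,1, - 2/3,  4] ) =[ - 9, - 9,- 7, - 6, -5, - 4.13 , - 2/3,0 , 4/9, 3/5, 1, 1 , 4,  7 ] 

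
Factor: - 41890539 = - 3^1*73^1*191281^1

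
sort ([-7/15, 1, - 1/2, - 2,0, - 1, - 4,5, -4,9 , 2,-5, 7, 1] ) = [ - 5  ,  -  4,-4,  -  2, - 1,-1/2, - 7/15, 0,1, 1,2, 5,7, 9]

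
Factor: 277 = 277^1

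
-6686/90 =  - 75 + 32/45 = - 74.29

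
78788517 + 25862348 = 104650865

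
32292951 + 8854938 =41147889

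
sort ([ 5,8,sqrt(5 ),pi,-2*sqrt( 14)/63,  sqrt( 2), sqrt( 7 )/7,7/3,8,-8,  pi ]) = [  -  8, - 2*sqrt ( 14 )/63,sqrt( 7)/7,  sqrt( 2 ),sqrt( 5), 7/3,pi,  pi, 5 , 8 , 8]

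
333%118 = 97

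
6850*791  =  5418350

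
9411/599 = 9411/599 =15.71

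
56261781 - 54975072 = 1286709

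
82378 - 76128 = 6250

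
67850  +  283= 68133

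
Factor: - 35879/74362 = - 2^( - 1)*35879^1*37181^(-1)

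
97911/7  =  13987 + 2/7 = 13987.29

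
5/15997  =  5/15997 = 0.00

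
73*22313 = 1628849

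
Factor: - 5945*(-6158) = 2^1 * 5^1*29^1*41^1*3079^1 = 36609310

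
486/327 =1 + 53/109= 1.49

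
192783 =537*359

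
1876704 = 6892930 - 5016226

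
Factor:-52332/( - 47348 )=21/19 = 3^1*7^1*19^( - 1)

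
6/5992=3/2996 = 0.00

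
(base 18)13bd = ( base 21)FJ1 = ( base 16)1b67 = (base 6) 52251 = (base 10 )7015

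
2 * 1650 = 3300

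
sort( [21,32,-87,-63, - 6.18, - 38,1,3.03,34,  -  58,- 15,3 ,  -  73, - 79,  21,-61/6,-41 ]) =[ - 87, - 79, - 73,-63,  -  58, - 41, - 38,-15,-61/6, - 6.18,1, 3, 3.03, 21, 21,32, 34 ] 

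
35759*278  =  9941002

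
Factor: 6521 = 6521^1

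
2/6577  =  2/6577 =0.00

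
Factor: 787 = 787^1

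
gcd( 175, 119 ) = 7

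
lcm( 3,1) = 3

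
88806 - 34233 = 54573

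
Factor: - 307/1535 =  - 1/5 = - 5^( - 1)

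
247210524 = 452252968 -205042444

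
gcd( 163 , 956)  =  1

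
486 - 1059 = - 573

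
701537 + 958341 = 1659878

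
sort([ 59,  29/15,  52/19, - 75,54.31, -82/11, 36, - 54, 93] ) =[ - 75 , - 54,-82/11 , 29/15, 52/19, 36,  54.31, 59,93 ] 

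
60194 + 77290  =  137484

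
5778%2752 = 274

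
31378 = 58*541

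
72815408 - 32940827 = 39874581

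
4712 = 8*589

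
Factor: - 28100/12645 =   -  20/9 = - 2^2*3^ ( - 2)*5^1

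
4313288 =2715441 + 1597847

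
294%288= 6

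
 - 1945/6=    - 1945/6 = - 324.17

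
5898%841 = 11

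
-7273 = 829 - 8102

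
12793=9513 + 3280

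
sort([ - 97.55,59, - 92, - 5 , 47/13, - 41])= [ - 97.55, -92, - 41, - 5,47/13,  59]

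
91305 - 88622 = 2683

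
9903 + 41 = 9944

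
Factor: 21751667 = 7^1*3107381^1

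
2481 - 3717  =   - 1236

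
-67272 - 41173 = -108445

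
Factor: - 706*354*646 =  - 161450904 = -2^3*3^1*17^1 *19^1*59^1*353^1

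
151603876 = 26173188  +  125430688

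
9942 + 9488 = 19430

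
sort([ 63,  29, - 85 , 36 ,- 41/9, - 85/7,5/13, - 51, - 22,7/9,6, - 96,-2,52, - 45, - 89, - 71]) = [ - 96,-89,-85, - 71, - 51, - 45, - 22, - 85/7, - 41/9,-2,5/13,7/9 , 6,  29, 36, 52 , 63]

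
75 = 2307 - 2232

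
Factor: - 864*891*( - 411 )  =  316397664=2^5*3^8 * 11^1*137^1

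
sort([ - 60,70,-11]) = [ - 60,-11, 70 ] 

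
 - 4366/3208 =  - 2+1025/1604 = - 1.36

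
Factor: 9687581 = 131^1*73951^1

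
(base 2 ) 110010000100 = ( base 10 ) 3204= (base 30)3go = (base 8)6204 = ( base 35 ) 2LJ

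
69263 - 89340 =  - 20077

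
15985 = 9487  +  6498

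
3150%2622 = 528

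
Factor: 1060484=2^2*23^1*11527^1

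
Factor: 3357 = 3^2 * 373^1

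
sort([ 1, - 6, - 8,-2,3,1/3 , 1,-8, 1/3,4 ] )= [- 8, - 8, - 6,-2,1/3, 1/3 , 1,1, 3,4]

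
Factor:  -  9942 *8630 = - 85799460  =  - 2^2 * 3^1 * 5^1*863^1*1657^1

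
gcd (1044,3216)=12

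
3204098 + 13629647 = 16833745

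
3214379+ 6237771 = 9452150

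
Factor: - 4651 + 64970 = 60319 = 7^2*1231^1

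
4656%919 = 61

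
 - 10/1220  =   - 1/122 = - 0.01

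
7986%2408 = 762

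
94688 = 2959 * 32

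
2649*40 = 105960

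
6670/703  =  6670/703 = 9.49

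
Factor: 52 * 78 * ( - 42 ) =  - 170352 = - 2^4*3^2 * 7^1 * 13^2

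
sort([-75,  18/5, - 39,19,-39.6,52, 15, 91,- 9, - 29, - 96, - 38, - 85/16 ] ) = [ - 96, - 75,-39.6, - 39, - 38, - 29, - 9,-85/16, 18/5,15, 19, 52, 91 ] 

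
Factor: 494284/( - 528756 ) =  - 889/951 = - 3^ ( - 1)*7^1 *127^1 * 317^( - 1 ) 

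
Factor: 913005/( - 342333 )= - 5^1*31^( - 1 )*409^( - 1)  *6763^1 = -  33815/12679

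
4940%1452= 584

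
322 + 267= 589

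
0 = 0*773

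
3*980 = 2940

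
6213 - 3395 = 2818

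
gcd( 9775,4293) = 1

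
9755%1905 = 230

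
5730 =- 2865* (-2 )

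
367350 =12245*30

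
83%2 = 1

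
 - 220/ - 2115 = 44/423 = 0.10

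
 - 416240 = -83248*5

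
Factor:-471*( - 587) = 3^1*157^1*587^1  =  276477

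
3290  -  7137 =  - 3847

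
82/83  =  82/83=0.99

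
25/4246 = 25/4246 = 0.01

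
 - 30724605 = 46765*( - 657) 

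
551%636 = 551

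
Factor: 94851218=2^1*7^1*11^1*23^1*61^1*439^1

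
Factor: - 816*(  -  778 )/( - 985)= - 634848/985=- 2^5*3^1 * 5^( - 1)*17^1*197^(-1) * 389^1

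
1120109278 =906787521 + 213321757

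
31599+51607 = 83206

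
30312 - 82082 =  - 51770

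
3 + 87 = 90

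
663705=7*94815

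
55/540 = 11/108 = 0.10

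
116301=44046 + 72255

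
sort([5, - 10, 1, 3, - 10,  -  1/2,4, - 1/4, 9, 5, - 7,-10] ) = [ - 10, - 10, - 10, - 7, - 1/2, - 1/4,1 , 3,4,5,5, 9 ] 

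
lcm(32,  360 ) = 1440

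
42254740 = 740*57101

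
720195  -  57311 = 662884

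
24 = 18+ 6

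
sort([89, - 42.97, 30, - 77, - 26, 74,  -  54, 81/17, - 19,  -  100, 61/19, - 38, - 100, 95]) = [-100 ,- 100,-77, - 54, - 42.97,-38, - 26, - 19, 61/19,  81/17, 30 , 74, 89, 95]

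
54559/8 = 54559/8 = 6819.88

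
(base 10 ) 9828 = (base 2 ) 10011001100100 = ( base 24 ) H1C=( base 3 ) 111111000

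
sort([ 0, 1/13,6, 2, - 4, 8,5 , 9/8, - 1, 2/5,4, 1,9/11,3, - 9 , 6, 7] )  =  [ - 9 , - 4, - 1, 0, 1/13,2/5 , 9/11,1,  9/8, 2,  3, 4,5  ,  6,6,7,8 ] 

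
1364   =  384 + 980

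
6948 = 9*772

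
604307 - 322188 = 282119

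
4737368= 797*5944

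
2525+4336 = 6861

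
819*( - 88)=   -  72072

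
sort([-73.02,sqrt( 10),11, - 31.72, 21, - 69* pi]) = [- 69 * pi ,-73.02,-31.72, sqrt( 10 ),11, 21]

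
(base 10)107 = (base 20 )57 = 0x6B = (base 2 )1101011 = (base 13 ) 83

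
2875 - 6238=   -  3363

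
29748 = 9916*3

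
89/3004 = 89/3004 = 0.03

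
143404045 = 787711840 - 644307795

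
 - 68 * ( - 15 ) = 1020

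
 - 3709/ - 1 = 3709/1 = 3709.00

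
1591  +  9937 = 11528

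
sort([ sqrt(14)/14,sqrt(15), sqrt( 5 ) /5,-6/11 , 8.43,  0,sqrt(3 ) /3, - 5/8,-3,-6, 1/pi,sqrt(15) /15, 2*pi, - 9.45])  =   [-9.45, - 6 ,-3,-5/8, - 6/11, 0, sqrt( 15) /15,sqrt(14)/14,  1/pi, sqrt( 5)/5, sqrt(3)/3, sqrt( 15), 2*pi,8.43 ]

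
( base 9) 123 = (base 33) 33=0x66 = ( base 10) 102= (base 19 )57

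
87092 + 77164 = 164256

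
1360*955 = 1298800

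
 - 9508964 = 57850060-67359024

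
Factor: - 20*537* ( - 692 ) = 2^4*3^1*5^1*173^1*  179^1 = 7432080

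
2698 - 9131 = -6433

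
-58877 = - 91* 647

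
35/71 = 35/71 = 0.49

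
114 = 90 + 24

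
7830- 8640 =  - 810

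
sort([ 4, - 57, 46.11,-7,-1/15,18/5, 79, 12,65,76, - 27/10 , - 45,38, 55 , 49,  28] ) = [- 57, - 45, - 7, - 27/10, - 1/15,18/5, 4,12, 28,38,46.11,49,55,  65,76,79]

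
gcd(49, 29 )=1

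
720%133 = 55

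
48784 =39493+9291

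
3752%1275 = 1202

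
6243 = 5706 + 537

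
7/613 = 7/613 = 0.01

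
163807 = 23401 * 7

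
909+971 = 1880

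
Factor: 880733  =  7^1*47^1*2677^1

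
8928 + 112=9040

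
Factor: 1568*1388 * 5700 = 2^9 * 3^1*5^2 * 7^2*19^1 * 347^1 = 12405388800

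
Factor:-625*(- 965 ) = 603125 = 5^5*193^1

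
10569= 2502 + 8067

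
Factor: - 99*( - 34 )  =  2^1*3^2*11^1*17^1 = 3366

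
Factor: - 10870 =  - 2^1*5^1 * 1087^1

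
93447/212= 440  +  167/212 = 440.79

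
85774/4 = 21443+1/2 = 21443.50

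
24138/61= 24138/61 = 395.70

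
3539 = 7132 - 3593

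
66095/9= 7343 + 8/9= 7343.89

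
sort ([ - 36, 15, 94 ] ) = [ - 36,15,  94]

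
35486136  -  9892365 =25593771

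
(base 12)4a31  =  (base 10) 8389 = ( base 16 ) 20C5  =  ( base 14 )30B3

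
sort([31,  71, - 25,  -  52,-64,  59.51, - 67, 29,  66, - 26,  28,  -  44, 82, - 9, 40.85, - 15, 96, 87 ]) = [ - 67, - 64, -52,- 44, - 26, -25, - 15, - 9 , 28, 29,  31, 40.85,  59.51, 66,71, 82, 87,  96]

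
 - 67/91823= - 1 + 91756/91823 = - 0.00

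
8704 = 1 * 8704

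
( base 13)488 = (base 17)2c6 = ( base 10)788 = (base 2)1100010100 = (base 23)1B6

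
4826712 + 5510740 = 10337452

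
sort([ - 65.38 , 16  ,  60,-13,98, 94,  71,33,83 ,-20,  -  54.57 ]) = [ - 65.38, - 54.57, - 20 , -13,16,  33, 60,71, 83,94,98]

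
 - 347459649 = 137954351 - 485414000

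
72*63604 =4579488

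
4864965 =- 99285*( - 49)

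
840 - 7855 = -7015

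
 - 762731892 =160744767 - 923476659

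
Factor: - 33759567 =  - 3^2 * 29^1*129347^1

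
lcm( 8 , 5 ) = 40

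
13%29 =13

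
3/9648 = 1/3216 = 0.00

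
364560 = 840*434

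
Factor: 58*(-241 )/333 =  - 13978/333 = - 2^1*3^( - 2 )*29^1*37^ ( -1)*241^1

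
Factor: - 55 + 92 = 37^1 = 37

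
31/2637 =31/2637=0.01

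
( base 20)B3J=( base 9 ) 6126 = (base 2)1000101111111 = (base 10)4479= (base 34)3tp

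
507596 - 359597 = 147999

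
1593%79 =13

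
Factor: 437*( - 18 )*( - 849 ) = 2^1*3^3*19^1*23^1*283^1 = 6678234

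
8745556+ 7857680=16603236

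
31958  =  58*551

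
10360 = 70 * 148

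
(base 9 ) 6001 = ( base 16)1117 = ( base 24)7e7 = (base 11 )3318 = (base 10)4375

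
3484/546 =6+8/21  =  6.38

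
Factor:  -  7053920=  - 2^5*5^1*44087^1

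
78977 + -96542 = -17565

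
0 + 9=9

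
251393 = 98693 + 152700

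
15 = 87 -72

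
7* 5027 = 35189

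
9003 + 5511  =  14514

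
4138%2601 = 1537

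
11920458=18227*654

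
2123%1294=829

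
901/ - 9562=- 1 + 8661/9562 = - 0.09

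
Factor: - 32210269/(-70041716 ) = 2^( - 2) * 7^1*13^1  *23^( - 2) * 79^( - 1) * 239^1*419^( - 1)*1481^1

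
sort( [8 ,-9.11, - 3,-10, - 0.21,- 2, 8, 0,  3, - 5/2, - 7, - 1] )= [ - 10, - 9.11, - 7, - 3,-5/2, - 2, - 1,- 0.21, 0, 3, 8,8] 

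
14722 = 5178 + 9544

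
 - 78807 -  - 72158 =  - 6649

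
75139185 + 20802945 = 95942130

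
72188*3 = 216564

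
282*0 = 0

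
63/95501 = 9/13643= 0.00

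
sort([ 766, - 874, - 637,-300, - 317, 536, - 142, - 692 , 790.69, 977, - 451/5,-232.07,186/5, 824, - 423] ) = [ - 874, - 692, - 637, - 423, - 317,  -  300, - 232.07, - 142, - 451/5, 186/5, 536,766, 790.69, 824, 977]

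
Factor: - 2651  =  -11^1 * 241^1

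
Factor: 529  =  23^2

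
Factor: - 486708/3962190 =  - 81118/660365 = - 2^1*5^(-1 )*17^( - 2 )*457^ ( - 1)*40559^1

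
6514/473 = 13  +  365/473= 13.77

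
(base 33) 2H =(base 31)2l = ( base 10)83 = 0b1010011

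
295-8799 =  - 8504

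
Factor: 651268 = 2^2*23^1*7079^1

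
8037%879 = 126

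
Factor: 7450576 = 2^4 *7^1*66523^1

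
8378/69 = 121 + 29/69 = 121.42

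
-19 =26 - 45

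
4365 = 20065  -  15700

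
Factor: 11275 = 5^2*11^1*41^1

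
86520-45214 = 41306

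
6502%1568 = 230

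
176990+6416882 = 6593872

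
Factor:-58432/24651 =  - 64/27 = -  2^6*3^ ( -3 )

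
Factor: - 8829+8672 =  - 157  =  - 157^1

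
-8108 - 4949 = -13057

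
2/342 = 1/171 = 0.01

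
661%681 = 661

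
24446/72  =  12223/36 = 339.53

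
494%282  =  212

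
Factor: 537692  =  2^2*229^1*587^1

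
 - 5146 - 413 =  - 5559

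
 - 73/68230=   -73/68230 = - 0.00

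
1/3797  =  1/3797 =0.00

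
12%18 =12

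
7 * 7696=53872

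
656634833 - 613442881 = 43191952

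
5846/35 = 167+1/35 = 167.03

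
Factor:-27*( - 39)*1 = 1053 = 3^4 * 13^1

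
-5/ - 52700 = 1/10540 = 0.00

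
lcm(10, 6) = 30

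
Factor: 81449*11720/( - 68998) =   -  2^2*5^1*79^1*293^1*1031^1*34499^ ( - 1) =- 477291140/34499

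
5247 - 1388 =3859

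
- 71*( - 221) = 15691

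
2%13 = 2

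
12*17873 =214476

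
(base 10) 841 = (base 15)3B1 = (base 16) 349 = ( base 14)441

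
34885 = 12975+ 21910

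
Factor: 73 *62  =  2^1 * 31^1*73^1=4526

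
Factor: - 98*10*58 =-56840 = - 2^3*5^1*7^2*29^1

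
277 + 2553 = 2830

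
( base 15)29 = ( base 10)39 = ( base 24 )1F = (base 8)47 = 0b100111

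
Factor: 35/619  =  5^1 * 7^1*619^( - 1) 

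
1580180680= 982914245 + 597266435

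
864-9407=-8543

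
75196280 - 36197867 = 38998413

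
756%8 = 4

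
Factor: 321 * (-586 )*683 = - 128476398=- 2^1 * 3^1*107^1*293^1*683^1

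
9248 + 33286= 42534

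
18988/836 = 22+149/209  =  22.71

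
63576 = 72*883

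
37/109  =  37/109= 0.34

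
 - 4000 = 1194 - 5194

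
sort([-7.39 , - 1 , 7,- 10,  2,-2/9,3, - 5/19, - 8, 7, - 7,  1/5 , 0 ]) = [-10,  -  8,  -  7.39,-7,  -  1, - 5/19, - 2/9, 0 , 1/5, 2 , 3, 7,7]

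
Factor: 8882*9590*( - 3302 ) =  - 281259010760 = - 2^3*5^1 * 7^1*13^1*127^1*  137^1*4441^1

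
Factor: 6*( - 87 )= - 2^1*3^2*29^1  =  - 522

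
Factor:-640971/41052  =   - 2^( - 2) * 3^1*11^(- 1)*229^1 = -687/44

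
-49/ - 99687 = 7/14241 = 0.00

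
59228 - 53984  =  5244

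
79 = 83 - 4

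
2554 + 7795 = 10349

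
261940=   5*52388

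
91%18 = 1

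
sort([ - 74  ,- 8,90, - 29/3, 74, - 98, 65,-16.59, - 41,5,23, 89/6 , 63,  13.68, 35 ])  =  [ - 98 , - 74, - 41, - 16.59, - 29/3, - 8, 5, 13.68, 89/6, 23, 35,63,65,74, 90 ] 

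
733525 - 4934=728591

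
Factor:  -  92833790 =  - 2^1*5^1*7^1*1326197^1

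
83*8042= 667486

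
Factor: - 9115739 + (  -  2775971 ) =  - 2^1*5^1*1189171^1=   -11891710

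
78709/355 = 221 + 254/355 = 221.72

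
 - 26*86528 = - 2249728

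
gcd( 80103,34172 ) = 1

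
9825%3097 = 534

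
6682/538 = 3341/269 = 12.42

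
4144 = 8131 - 3987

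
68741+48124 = 116865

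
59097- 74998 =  - 15901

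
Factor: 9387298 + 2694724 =12082022 =2^1*1093^1*5527^1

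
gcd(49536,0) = 49536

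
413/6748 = 59/964 = 0.06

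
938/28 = 33 + 1/2 = 33.50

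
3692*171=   631332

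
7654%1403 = 639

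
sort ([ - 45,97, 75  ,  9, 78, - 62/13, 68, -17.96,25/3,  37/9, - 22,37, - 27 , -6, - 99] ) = [  -  99, - 45 , - 27, - 22 , - 17.96, - 6, - 62/13, 37/9,25/3,  9 , 37,68,75, 78, 97]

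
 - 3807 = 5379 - 9186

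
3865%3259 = 606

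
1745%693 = 359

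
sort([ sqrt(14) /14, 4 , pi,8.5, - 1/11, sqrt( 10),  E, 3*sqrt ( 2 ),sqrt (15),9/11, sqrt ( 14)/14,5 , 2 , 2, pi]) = [-1/11, sqrt( 14) /14,  sqrt (14) /14,9/11, 2, 2, E, pi, pi, sqrt( 10 ), sqrt(15 ), 4, 3*sqrt( 2),5, 8.5 ] 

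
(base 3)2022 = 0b111110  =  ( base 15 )42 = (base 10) 62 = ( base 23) 2G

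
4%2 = 0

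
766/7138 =383/3569 = 0.11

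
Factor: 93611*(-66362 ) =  - 2^1*7^1*43^1*311^1*33181^1 = - 6212213182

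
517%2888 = 517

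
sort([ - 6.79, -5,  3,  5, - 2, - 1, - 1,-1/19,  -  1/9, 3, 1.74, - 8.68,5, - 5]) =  [ - 8.68,-6.79, - 5, - 5, - 2, - 1, - 1, -1/9, - 1/19,1.74, 3, 3 , 5,5 ] 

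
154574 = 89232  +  65342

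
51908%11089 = 7552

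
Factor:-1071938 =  -2^1*7^1*23^1*3329^1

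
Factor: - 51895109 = - 7^1*43^1*53^1*3253^1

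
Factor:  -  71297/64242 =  - 2^ ( - 1) * 3^( - 2 )*43^( - 1 ) * 859^1 = -859/774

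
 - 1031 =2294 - 3325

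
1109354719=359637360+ 749717359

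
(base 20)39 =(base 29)2B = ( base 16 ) 45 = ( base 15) 49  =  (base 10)69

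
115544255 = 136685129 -21140874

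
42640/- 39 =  - 3280/3 = -  1093.33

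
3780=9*420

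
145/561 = 145/561 = 0.26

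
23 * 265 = 6095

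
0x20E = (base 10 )526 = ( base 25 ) l1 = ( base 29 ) i4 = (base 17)1DG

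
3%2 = 1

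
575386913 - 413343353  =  162043560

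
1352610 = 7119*190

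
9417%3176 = 3065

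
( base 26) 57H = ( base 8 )6773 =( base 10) 3579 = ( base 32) 3fr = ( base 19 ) 9h7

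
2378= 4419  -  2041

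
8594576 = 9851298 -1256722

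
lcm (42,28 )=84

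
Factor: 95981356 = 2^2*23995339^1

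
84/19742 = 42/9871 = 0.00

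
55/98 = 55/98 = 0.56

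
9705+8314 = 18019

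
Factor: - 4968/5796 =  - 2^1 * 3^1*7^ ( - 1) =- 6/7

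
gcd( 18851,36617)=7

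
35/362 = 35/362 = 0.10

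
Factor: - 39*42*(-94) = 153972 = 2^2*3^2*7^1*13^1* 47^1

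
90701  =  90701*1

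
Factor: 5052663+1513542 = 3^1 *5^1 *37^1*11831^1 = 6566205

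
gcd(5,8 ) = 1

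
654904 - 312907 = 341997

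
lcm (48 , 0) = 0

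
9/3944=9/3944=0.00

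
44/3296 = 11/824 = 0.01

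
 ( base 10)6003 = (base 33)5GU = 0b1011101110011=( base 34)56J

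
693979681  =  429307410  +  264672271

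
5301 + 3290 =8591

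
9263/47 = 9263/47 = 197.09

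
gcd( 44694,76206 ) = 78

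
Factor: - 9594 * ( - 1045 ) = 10025730 = 2^1*3^2*5^1*11^1 *13^1*19^1 *41^1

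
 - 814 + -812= - 1626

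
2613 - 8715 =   -  6102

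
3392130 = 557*6090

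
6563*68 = 446284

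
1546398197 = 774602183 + 771796014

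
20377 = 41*497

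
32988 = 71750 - 38762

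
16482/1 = 16482= 16482.00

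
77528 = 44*1762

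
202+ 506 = 708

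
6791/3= 6791/3 = 2263.67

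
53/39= 53/39 = 1.36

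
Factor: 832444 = 2^2 * 208111^1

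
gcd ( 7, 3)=1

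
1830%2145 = 1830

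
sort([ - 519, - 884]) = [ - 884, - 519]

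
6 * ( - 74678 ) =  - 448068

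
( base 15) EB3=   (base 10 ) 3318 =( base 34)2TK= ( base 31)3e1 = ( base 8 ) 6366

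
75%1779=75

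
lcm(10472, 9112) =701624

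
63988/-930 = -31994/465 = -68.80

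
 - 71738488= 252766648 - 324505136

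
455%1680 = 455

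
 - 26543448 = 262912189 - 289455637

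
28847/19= 1518+5/19 = 1518.26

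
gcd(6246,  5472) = 18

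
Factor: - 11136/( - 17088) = 58/89=2^1*29^1*89^ ( - 1 )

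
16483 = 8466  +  8017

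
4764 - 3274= 1490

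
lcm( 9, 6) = 18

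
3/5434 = 3/5434  =  0.00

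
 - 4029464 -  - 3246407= -783057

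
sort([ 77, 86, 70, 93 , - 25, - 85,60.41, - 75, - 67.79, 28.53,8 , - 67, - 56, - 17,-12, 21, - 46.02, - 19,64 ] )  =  [ - 85, - 75, - 67.79, - 67, - 56, - 46.02, - 25, - 19, - 17, - 12 , 8 , 21, 28.53,60.41,64 , 70,  77,86,93]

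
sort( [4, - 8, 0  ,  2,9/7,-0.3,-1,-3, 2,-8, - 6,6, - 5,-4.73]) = [  -  8, - 8,-6,-5,-4.73,  -  3,-1,-0.3, 0, 9/7, 2,2, 4, 6 ] 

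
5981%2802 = 377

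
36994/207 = 36994/207=178.71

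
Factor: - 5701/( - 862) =2^( - 1)*431^( - 1)*5701^1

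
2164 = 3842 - 1678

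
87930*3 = 263790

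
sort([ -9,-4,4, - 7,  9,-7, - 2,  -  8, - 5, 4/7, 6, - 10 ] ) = [ - 10, - 9, - 8, - 7, - 7, - 5, -4, - 2, 4/7,4,6,9]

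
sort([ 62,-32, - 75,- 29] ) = [ - 75, - 32,  -  29 , 62] 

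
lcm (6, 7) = 42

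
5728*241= 1380448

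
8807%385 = 337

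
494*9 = 4446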